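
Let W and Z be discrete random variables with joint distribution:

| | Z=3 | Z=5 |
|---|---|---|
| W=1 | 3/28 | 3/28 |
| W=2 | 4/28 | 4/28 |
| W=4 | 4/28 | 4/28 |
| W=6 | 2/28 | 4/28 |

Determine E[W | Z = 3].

3

P(Z = 3) = 13/28.
Σ W·P over the event = 1·(3/28) + 2·(4/28) + 4·(4/28) + 6·(2/28) = 39/28.
E[W | Z = 3] = (39/28) / (13/28) = 3.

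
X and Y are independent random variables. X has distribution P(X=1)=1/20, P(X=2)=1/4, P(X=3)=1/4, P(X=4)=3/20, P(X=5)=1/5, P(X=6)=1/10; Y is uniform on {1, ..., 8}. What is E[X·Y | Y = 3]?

P(Y = 3) = 1/8.
Summing XY·P(x,y) over outcomes with Y = 3 gives 21/16.
E[X·Y | Y = 3] = (21/16) / (1/8) = 21/2.

21/2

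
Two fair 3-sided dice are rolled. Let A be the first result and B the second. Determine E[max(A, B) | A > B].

8/3

Outcomes with A > B: (2,1), (3,1), (3,2), each with probability 1/9.
E[max(A, B) | A > B] = (2 + 3 + 3) / 3 = 8/3.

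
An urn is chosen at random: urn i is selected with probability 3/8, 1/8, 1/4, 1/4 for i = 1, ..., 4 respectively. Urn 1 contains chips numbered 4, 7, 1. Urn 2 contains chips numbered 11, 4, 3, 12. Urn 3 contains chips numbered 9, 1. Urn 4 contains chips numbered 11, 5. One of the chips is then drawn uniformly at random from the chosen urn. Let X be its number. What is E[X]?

E[X | urn 1] = (4+7+1)/3 = 4.
E[X | urn 2] = (11+4+3+12)/4 = 15/2.
E[X | urn 3] = (9+1)/2 = 5.
E[X | urn 4] = (11+5)/2 = 8.
By the law of total expectation,
E[X] = (3/8)·(4) + (1/8)·(15/2) + (1/4)·(5) + (1/4)·(8) = 91/16.

91/16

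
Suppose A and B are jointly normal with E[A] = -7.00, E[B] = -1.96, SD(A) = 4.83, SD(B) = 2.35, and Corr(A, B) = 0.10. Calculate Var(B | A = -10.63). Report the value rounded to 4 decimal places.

5.4673

Var(B | A=x) = (1 − ρ²)·σ_B².
Var(B | A=-10.63) = (2.35)²·(1 − (0.10)²) = 5.5225·0.99 = 5.4673.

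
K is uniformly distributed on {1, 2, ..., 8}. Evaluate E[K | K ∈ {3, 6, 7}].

16/3

P(K ∈ {3, 6, 7}) = 3/8.
Σ over the event: 3·1/8 + 6·1/8 + 7·1/8 = 2.
E[K | K ∈ {3, 6, 7}] = (2) / (3/8) = 16/3.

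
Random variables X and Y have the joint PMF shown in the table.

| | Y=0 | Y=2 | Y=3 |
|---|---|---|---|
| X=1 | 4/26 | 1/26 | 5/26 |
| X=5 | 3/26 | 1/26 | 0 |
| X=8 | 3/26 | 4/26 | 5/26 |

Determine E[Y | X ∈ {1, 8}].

P(X ∈ {1, 8}) = 11/13.
Σ Y·P over the event = 0·(4/26) + 2·(1/26) + 3·(5/26) + 0·(3/26) + 2·(4/26) + 3·(5/26) = 20/13.
E[Y | X ∈ {1, 8}] = (20/13) / (11/13) = 20/11.

20/11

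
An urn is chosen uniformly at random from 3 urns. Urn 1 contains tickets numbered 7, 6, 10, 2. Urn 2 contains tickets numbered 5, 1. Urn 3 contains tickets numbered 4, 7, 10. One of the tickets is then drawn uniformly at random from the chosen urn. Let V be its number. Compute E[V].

65/12

E[V | urn 1] = (7+6+10+2)/4 = 25/4.
E[V | urn 2] = (5+1)/2 = 3.
E[V | urn 3] = (4+7+10)/3 = 7.
E[V] = (1/3)·(25/4) + (1/3)·(3) + (1/3)·(7) = 65/12.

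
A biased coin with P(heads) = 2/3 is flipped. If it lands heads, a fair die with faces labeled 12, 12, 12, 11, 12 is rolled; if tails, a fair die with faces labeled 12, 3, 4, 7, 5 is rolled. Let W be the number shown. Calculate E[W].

E[W | heads] = (12+12+12+11+12)/5 = 59/5.
E[W | tails] = (12+3+4+7+5)/5 = 31/5.
By the law of total expectation,
E[W] = (2/3)·(59/5) + (1/3)·(31/5) = 149/15.

149/15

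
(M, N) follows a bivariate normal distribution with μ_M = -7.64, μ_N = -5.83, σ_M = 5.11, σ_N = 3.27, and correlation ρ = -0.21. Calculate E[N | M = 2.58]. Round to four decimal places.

For a bivariate normal, E[N | M=x] = μ_N + ρ·(σ_N/σ_M)·(x − μ_M).
E[N | M=2.58] = -5.83 + (-0.21)·(3.27/5.11)·(2.58 − (-7.64)) = -5.83 + (-0.13438)·(10.22) = -7.2034.

-7.2034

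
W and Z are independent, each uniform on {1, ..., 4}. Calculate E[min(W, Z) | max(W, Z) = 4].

16/7

Outcomes with max(W, Z) = 4: (1,4), (2,4), (3,4), (4,1), (4,2), (4,3), (4,4), each with probability 1/16.
E[min(W, Z) | max(W, Z) = 4] = (1 + 2 + 3 + 1 + 2 + 3 + 4) / 7 = 16/7.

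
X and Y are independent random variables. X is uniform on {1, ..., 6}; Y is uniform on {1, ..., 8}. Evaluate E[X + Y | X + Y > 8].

P(X + Y > 8) = 7/16.
Summing (X+Y)·P(x,y) over outcomes with X + Y > 8 gives 14/3.
E[X + Y | X + Y > 8] = (14/3) / (7/16) = 32/3.

32/3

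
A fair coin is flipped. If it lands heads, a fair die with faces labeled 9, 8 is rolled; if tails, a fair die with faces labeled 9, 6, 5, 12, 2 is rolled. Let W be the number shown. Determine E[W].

E[W | heads] = (9+8)/2 = 17/2.
E[W | tails] = (9+6+5+12+2)/5 = 34/5.
By the law of total expectation,
E[W] = (1/2)·(17/2) + (1/2)·(34/5) = 153/20.

153/20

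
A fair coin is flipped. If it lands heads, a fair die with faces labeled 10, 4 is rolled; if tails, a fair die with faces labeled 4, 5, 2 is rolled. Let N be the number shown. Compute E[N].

16/3

E[N | heads] = (10+4)/2 = 7.
E[N | tails] = (4+5+2)/3 = 11/3.
By the law of total expectation,
E[N] = (1/2)·(7) + (1/2)·(11/3) = 16/3.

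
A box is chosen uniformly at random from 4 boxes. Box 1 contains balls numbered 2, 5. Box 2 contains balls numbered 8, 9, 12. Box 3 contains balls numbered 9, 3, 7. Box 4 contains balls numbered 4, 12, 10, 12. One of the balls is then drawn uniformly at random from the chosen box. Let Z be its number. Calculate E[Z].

29/4

E[Z | box 1] = (2+5)/2 = 7/2.
E[Z | box 2] = (8+9+12)/3 = 29/3.
E[Z | box 3] = (9+3+7)/3 = 19/3.
E[Z | box 4] = (4+12+10+12)/4 = 19/2.
By the law of total expectation,
E[Z] = (1/4)·(7/2) + (1/4)·(29/3) + (1/4)·(19/3) + (1/4)·(19/2) = 29/4.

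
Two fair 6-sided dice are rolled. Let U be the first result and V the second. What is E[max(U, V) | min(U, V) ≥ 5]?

23/4

P(min(U, V) ≥ 5) = 1/9.
Summing max(U,V)·P(x,y) over outcomes with min(U, V) ≥ 5 gives 23/36.
E[max(U, V) | min(U, V) ≥ 5] = (23/36) / (1/9) = 23/4.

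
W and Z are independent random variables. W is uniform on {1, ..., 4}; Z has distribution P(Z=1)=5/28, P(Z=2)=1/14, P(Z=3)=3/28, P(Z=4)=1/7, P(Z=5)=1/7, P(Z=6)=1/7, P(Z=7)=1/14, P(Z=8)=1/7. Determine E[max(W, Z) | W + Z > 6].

P(W + Z > 6) = 9/16.
Summing max(W,Z)·P(x,y) over outcomes with W + Z > 6 gives 24/7.
E[max(W, Z) | W + Z > 6] = (24/7) / (9/16) = 128/21.

128/21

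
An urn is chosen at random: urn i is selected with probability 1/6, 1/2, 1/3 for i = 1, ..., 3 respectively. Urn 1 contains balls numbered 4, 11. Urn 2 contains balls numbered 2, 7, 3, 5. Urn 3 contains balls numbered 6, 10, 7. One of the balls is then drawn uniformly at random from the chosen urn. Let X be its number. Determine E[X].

427/72

E[X | urn 1] = (4+11)/2 = 15/2.
E[X | urn 2] = (2+7+3+5)/4 = 17/4.
E[X | urn 3] = (6+10+7)/3 = 23/3.
E[X] = (1/6)·(15/2) + (1/2)·(17/4) + (1/3)·(23/3) = 427/72.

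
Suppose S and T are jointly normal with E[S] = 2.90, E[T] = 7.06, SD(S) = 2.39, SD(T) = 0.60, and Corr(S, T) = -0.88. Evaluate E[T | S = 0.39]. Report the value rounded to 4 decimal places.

E[T | S=x] = μ_T + ρ(σ_T/σ_S)(x − μ_S) for jointly normal variables.
E[T | S=0.39] = 7.06 + (-0.88)·(0.60/2.39)·(0.39 − (2.90)) = 7.06 + (-0.22092)·(-2.51) = 7.6145.

7.6145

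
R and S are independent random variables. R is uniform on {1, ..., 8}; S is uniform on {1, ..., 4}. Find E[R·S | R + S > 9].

145/6

Outcomes with R + S > 9: (6,4), (7,3), (7,4), (8,2), (8,3), (8,4), each with probability 1/32.
E[R·S | R + S > 9] = (24 + 21 + 28 + 16 + 24 + 32) / 6 = 145/6.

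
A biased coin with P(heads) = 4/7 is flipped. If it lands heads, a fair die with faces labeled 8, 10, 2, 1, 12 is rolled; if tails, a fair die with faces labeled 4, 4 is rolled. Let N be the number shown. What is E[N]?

E[N | heads] = (8+10+2+1+12)/5 = 33/5.
E[N | tails] = (4+4)/2 = 4.
E[N] = (4/7)·(33/5) + (3/7)·(4) = 192/35.

192/35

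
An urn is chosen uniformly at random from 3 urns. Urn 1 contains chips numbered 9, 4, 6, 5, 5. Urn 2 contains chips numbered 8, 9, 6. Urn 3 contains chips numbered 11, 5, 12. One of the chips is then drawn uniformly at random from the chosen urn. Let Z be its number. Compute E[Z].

E[Z | urn 1] = (9+4+6+5+5)/5 = 29/5.
E[Z | urn 2] = (8+9+6)/3 = 23/3.
E[Z | urn 3] = (11+5+12)/3 = 28/3.
By the law of total expectation,
E[Z] = (1/3)·(29/5) + (1/3)·(23/3) + (1/3)·(28/3) = 38/5.

38/5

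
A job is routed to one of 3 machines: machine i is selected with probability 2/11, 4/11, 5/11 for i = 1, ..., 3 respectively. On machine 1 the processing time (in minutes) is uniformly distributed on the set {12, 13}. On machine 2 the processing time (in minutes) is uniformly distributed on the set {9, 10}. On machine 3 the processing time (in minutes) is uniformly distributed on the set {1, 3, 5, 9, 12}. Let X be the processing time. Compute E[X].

E[X | machine 1] = (12+13)/2 = 25/2.
E[X | machine 2] = (9+10)/2 = 19/2.
E[X | machine 3] = (1+3+5+9+12)/5 = 6.
E[X] = (2/11)·(25/2) + (4/11)·(19/2) + (5/11)·(6) = 93/11.

93/11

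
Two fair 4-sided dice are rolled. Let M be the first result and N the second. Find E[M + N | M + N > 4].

P(M + N > 4) = 5/8.
Summing (M+N)·P(x,y) over outcomes with M + N > 4 gives 15/4.
E[M + N | M + N > 4] = (15/4) / (5/8) = 6.

6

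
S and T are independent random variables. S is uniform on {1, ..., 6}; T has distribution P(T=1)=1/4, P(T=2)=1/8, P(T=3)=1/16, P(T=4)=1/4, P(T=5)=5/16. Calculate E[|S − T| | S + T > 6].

7/4

P(S + T > 6) = 13/24.
Summing |S−T|·P(x,y) over outcomes with S + T > 6 gives 91/96.
E[|S − T| | S + T > 6] = (91/96) / (13/24) = 7/4.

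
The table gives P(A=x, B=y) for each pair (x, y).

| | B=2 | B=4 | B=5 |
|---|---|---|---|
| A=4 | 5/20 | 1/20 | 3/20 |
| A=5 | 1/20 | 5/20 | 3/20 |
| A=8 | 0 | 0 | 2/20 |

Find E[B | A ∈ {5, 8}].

P(A ∈ {5, 8}) = 11/20.
Σ B·P over the event = 2·(1/20) + 4·(5/20) + 5·(3/20) + 5·(2/20) = 47/20.
E[B | A ∈ {5, 8}] = (47/20) / (11/20) = 47/11.

47/11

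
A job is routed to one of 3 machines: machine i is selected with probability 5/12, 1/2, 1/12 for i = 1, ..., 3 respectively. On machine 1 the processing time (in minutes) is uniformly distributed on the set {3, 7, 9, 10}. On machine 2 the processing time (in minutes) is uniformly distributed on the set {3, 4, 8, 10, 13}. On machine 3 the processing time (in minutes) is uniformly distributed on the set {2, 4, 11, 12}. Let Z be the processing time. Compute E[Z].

E[Z | machine 1] = (3+7+9+10)/4 = 29/4.
E[Z | machine 2] = (3+4+8+10+13)/5 = 38/5.
E[Z | machine 3] = (2+4+11+12)/4 = 29/4.
By the law of total expectation,
E[Z] = (5/12)·(29/4) + (1/2)·(38/5) + (1/12)·(29/4) = 297/40.

297/40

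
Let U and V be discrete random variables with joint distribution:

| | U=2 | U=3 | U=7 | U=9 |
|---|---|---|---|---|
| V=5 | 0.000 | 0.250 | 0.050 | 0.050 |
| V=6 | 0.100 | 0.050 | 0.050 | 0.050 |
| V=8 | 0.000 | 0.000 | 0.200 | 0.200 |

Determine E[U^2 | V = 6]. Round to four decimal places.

29.4000

P(V = 6) = 0.250.
Σ U^2·P over the event = 4·(0.100) + 9·(0.050) + 49·(0.050) + 81·(0.050) = 7.350.
E[U^2 | V = 6] = (7.350) / (0.250) = 29.4000.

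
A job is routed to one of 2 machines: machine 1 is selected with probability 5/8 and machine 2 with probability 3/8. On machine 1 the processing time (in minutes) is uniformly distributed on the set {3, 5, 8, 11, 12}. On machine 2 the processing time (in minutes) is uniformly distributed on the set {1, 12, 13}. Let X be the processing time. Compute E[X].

E[X | machine 1] = (3+5+8+11+12)/5 = 39/5.
E[X | machine 2] = (1+12+13)/3 = 26/3.
E[X] = (5/8)·(39/5) + (3/8)·(26/3) = 65/8.

65/8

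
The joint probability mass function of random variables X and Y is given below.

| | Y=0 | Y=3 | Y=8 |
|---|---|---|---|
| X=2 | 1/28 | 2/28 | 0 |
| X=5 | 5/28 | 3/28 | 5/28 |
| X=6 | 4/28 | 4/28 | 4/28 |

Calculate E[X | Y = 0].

P(Y = 0) = 5/14.
Σ X·P over the event = 2·(1/28) + 5·(5/28) + 6·(4/28) = 51/28.
E[X | Y = 0] = (51/28) / (5/14) = 51/10.

51/10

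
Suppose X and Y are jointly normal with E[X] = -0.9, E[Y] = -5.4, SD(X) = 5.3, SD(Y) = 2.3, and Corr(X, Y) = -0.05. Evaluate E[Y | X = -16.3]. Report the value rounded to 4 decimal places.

-5.0658

The regression of Y on X has slope ρ·σ_Y/σ_X and passes through (μ_X, μ_Y).
E[Y | X=-16.3] = -5.4 + (-0.05)·(2.3/5.3)·(-16.3 − (-0.9)) = -5.4 + (-0.0216981)·(-15.4) = -5.0658.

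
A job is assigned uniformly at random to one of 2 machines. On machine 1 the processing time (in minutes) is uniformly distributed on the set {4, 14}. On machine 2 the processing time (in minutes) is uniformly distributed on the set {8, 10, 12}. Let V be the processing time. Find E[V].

19/2

E[V | machine 1] = (4+14)/2 = 9.
E[V | machine 2] = (8+10+12)/3 = 10.
E[V] = (1/2)·(9) + (1/2)·(10) = 19/2.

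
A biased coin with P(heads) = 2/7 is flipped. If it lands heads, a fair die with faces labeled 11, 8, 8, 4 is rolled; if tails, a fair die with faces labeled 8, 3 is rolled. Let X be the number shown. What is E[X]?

43/7

E[X | heads] = (11+8+8+4)/4 = 31/4.
E[X | tails] = (8+3)/2 = 11/2.
By the law of total expectation,
E[X] = (2/7)·(31/4) + (5/7)·(11/2) = 43/7.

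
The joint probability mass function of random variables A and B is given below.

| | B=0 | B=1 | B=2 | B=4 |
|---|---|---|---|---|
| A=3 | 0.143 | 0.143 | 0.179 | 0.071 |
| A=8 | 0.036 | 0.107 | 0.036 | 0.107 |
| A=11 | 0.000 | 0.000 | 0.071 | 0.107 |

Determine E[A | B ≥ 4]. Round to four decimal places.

7.8807

P(B ≥ 4) = 0.285.
Σ A·P over the event = 3·(0.071) + 8·(0.107) + 11·(0.107) = 2.246.
E[A | B ≥ 4] = (2.246) / (0.285) = 7.8807.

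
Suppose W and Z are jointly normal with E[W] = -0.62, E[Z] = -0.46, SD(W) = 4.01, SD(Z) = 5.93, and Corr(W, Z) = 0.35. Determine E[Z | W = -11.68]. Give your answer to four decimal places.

E[Z | W=x] = μ_Z + ρ(σ_Z/σ_W)(x − μ_W) for jointly normal variables.
E[Z | W=-11.68] = -0.46 + (0.35)·(5.93/4.01)·(-11.68 − (-0.62)) = -0.46 + (0.51758)·(-11.06) = -6.1844.

-6.1844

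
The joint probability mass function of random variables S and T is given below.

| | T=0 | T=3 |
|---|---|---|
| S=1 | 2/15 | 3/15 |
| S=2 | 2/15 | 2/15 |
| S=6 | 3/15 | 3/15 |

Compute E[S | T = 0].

P(T = 0) = 7/15.
Σ S·P over the event = 1·(2/15) + 2·(2/15) + 6·(3/15) = 8/5.
E[S | T = 0] = (8/5) / (7/15) = 24/7.

24/7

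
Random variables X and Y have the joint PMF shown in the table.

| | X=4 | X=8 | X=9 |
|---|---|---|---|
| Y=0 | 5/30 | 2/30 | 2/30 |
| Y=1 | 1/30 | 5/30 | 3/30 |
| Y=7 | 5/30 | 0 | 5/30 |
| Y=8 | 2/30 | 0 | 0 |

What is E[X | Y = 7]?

P(Y = 7) = 1/3.
Σ X·P over the event = 4·(5/30) + 9·(5/30) = 13/6.
E[X | Y = 7] = (13/6) / (1/3) = 13/2.

13/2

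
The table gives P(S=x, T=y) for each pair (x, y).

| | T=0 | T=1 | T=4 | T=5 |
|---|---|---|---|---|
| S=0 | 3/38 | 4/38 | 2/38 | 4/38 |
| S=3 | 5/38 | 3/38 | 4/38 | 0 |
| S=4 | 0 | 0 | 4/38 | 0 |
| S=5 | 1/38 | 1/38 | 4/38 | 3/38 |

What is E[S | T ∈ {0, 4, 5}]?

83/30

P(T ∈ {0, 4, 5}) = 15/19.
Summing S·P(S=x,T=y) over the conditioning event gives 83/38.
E[S | T ∈ {0, 4, 5}] = (83/38) / (15/19) = 83/30.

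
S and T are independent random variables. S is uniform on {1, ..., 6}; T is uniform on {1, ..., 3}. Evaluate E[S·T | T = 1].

7/2

Outcomes with T = 1: (1,1), (2,1), (3,1), (4,1), (5,1), (6,1), each with probability 1/18.
E[S·T | T = 1] = (1 + 2 + 3 + 4 + 5 + 6) / 6 = 7/2.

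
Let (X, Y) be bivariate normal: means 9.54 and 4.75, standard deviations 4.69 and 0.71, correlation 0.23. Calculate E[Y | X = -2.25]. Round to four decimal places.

E[Y | X=x] = μ_Y + ρ(σ_Y/σ_X)(x − μ_X) for jointly normal variables.
E[Y | X=-2.25] = 4.75 + (0.23)·(0.71/4.69)·(-2.25 − (9.54)) = 4.75 + (0.034819)·(-11.79) = 4.3395.

4.3395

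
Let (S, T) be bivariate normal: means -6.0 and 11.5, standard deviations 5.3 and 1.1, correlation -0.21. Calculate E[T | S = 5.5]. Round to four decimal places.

10.9988

For a bivariate normal, E[T | S=x] = μ_T + ρ·(σ_T/σ_S)·(x − μ_S).
E[T | S=5.5] = 11.5 + (-0.21)·(1.1/5.3)·(5.5 − (-6.0)) = 11.5 + (-0.043585)·(11.5) = 10.9988.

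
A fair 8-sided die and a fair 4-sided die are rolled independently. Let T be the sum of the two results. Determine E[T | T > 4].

102/13

P(T > 4) = 13/16.
Σ over the event: 5·1/8 + 6·1/8 + 7·1/8 + 8·1/8 + 9·1/8 + 10·3/32 + 11·1/16 + 12·1/32 = 51/8.
E[T | T > 4] = (51/8) / (13/16) = 102/13.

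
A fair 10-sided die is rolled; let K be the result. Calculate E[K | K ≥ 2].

6

Given K ≥ 2, K is equally likely to be any of {2, 3, 4, 5, 6, 7, 8, 9, 10}.
E[K | K ≥ 2] = (2 + 3 + 4 + 5 + 6 + 7 + 8 + 9 + 10) / 9 = 6.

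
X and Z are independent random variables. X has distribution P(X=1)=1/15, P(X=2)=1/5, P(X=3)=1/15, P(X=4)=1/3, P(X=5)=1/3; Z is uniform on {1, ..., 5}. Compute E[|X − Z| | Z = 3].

P(Z = 3) = 1/5.
Summing |X−Z|·P(x,y) over outcomes with Z = 3 gives 4/15.
E[|X − Z| | Z = 3] = (4/15) / (1/5) = 4/3.

4/3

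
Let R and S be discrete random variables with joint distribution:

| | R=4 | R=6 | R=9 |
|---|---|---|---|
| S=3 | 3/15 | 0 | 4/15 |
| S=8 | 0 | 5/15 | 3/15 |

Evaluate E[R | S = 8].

57/8

P(S = 8) = 8/15.
Σ R·P over the event = 6·(5/15) + 9·(3/15) = 19/5.
E[R | S = 8] = (19/5) / (8/15) = 57/8.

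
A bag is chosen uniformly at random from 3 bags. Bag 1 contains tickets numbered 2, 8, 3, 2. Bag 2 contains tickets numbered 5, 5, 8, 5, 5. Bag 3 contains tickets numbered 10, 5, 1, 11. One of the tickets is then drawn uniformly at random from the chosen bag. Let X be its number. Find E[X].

161/30

E[X | bag 1] = (2+8+3+2)/4 = 15/4.
E[X | bag 2] = (5+5+8+5+5)/5 = 28/5.
E[X | bag 3] = (10+5+1+11)/4 = 27/4.
By the law of total expectation,
E[X] = (1/3)·(15/4) + (1/3)·(28/5) + (1/3)·(27/4) = 161/30.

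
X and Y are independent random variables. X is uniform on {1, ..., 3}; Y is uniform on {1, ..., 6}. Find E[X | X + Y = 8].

Outcomes with X + Y = 8: (2,6), (3,5), each with probability 1/18.
E[X | X + Y = 8] = (2 + 3) / 2 = 5/2.

5/2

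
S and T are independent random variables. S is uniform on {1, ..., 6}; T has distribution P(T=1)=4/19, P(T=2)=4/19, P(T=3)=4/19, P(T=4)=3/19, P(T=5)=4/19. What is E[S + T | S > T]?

P(S > T) = 29/57.
Summing (S+T)·P(x,y) over outcomes with S > T gives 401/114.
E[S + T | S > T] = (401/114) / (29/57) = 401/58.

401/58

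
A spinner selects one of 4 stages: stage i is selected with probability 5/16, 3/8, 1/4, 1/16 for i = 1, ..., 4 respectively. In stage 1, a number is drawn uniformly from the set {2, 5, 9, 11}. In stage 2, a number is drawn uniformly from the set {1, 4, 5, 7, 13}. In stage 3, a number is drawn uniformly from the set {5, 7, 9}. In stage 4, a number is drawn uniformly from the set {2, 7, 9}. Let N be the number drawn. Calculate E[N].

E[N | stage 1] = (2+5+9+11)/4 = 27/4.
E[N | stage 2] = (1+4+5+7+13)/5 = 6.
E[N | stage 3] = (5+7+9)/3 = 7.
E[N | stage 4] = (2+7+9)/3 = 6.
E[N] = (5/16)·(27/4) + (3/8)·(6) + (1/4)·(7) + (1/16)·(6) = 415/64.

415/64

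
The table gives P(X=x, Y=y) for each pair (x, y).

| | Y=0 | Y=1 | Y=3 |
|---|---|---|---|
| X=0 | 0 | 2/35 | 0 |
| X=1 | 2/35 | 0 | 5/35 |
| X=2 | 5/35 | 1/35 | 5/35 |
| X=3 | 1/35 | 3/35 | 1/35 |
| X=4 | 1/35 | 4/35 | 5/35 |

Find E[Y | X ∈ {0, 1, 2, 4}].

P(X ∈ {0, 1, 2, 4}) = 6/7.
Summing Y·P(X=x,Y=y) over the conditioning event gives 52/35.
E[Y | X ∈ {0, 1, 2, 4}] = (52/35) / (6/7) = 26/15.

26/15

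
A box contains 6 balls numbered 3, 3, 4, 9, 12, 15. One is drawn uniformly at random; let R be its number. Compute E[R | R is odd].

P(R is odd) = 2/3.
Σ over the event: 3·1/3 + 9·1/6 + 15·1/6 = 5.
E[R | R is odd] = (5) / (2/3) = 15/2.

15/2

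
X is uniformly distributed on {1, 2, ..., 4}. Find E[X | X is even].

Given X is even, X is equally likely to be any of {2, 4}.
E[X | X is even] = (2 + 4) / 2 = 3.

3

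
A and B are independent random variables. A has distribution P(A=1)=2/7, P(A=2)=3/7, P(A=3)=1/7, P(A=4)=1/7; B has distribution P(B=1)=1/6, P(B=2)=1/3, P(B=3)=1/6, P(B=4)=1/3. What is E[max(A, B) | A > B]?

31/10

P(A > B) = 5/21.
Summing max(A,B)·P(x,y) over outcomes with A > B gives 31/42.
E[max(A, B) | A > B] = (31/42) / (5/21) = 31/10.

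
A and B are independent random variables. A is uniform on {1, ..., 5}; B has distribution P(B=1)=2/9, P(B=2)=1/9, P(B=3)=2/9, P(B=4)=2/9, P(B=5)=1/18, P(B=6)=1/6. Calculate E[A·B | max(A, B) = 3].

P(max(A, B) = 3) = 1/5.
Summing AB·P(x,y) over outcomes with max(A, B) = 3 gives 16/15.
E[A·B | max(A, B) = 3] = (16/15) / (1/5) = 16/3.

16/3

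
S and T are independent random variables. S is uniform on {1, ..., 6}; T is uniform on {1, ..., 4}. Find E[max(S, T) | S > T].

P(S > T) = 7/12.
Summing max(S,T)·P(x,y) over outcomes with S > T gives 8/3.
E[max(S, T) | S > T] = (8/3) / (7/12) = 32/7.

32/7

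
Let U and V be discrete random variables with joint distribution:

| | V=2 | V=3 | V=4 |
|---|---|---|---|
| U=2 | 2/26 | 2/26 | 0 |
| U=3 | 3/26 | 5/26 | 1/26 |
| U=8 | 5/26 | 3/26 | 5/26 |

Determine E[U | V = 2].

P(V = 2) = 5/13.
Σ U·P over the event = 2·(2/26) + 3·(3/26) + 8·(5/26) = 53/26.
E[U | V = 2] = (53/26) / (5/13) = 53/10.

53/10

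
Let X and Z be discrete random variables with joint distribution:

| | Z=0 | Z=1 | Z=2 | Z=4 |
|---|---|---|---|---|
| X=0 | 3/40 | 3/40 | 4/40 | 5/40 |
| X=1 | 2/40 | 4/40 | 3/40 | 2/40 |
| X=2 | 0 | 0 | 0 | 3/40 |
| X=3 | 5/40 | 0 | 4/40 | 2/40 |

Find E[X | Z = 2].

15/11

P(Z = 2) = 11/40.
Σ X·P over the event = 0·(4/40) + 1·(3/40) + 3·(4/40) = 3/8.
E[X | Z = 2] = (3/8) / (11/40) = 15/11.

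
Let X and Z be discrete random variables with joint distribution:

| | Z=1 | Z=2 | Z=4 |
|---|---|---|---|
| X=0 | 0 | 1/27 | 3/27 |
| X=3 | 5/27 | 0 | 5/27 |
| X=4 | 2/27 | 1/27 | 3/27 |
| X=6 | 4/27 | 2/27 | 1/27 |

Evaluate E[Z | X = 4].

8/3

P(X = 4) = 2/9.
Σ Z·P over the event = 1·(2/27) + 2·(1/27) + 4·(3/27) = 16/27.
E[Z | X = 4] = (16/27) / (2/9) = 8/3.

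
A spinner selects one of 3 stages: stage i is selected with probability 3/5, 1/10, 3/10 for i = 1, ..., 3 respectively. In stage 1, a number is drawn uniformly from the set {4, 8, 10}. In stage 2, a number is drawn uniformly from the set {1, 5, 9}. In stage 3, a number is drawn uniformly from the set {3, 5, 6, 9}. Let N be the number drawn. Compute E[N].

53/8

E[N | stage 1] = (4+8+10)/3 = 22/3.
E[N | stage 2] = (1+5+9)/3 = 5.
E[N | stage 3] = (3+5+6+9)/4 = 23/4.
By the law of total expectation,
E[N] = (3/5)·(22/3) + (1/10)·(5) + (3/10)·(23/4) = 53/8.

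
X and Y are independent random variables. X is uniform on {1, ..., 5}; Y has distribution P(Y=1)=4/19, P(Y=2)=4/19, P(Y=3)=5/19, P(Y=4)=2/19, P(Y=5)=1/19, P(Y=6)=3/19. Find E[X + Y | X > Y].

P(X > Y) = 8/19.
Summing (X+Y)·P(x,y) over outcomes with X > Y gives 237/95.
E[X + Y | X > Y] = (237/95) / (8/19) = 237/40.

237/40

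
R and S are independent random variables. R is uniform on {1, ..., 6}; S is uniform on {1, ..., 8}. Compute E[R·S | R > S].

P(R > S) = 5/16.
Summing RS·P(x,y) over outcomes with R > S gives 175/48.
E[R·S | R > S] = (175/48) / (5/16) = 35/3.

35/3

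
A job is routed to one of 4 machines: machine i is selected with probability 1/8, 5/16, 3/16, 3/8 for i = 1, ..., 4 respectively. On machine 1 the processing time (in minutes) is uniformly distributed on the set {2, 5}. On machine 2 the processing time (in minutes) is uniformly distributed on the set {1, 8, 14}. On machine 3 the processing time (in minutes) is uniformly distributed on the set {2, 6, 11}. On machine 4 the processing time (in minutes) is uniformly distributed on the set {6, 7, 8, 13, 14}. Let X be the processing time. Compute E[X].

E[X | machine 1] = (2+5)/2 = 7/2.
E[X | machine 2] = (1+8+14)/3 = 23/3.
E[X | machine 3] = (2+6+11)/3 = 19/3.
E[X | machine 4] = (6+7+8+13+14)/5 = 48/5.
E[X] = (1/8)·(7/2) + (5/16)·(23/3) + (3/16)·(19/3) + (3/8)·(48/5) = 1829/240.

1829/240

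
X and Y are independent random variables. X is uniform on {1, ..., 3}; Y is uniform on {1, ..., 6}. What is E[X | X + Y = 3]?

Outcomes with X + Y = 3: (1,2), (2,1), each with probability 1/18.
E[X | X + Y = 3] = (1 + 2) / 2 = 3/2.

3/2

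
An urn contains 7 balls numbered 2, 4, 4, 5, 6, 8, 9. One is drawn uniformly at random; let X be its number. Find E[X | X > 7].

P(X > 7) = 2/7.
Σ over the event: 8·1/7 + 9·1/7 = 17/7.
E[X | X > 7] = (17/7) / (2/7) = 17/2.

17/2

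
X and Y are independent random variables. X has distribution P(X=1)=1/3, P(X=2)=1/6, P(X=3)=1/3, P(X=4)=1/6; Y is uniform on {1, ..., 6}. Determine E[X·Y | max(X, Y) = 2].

P(max(X, Y) = 2) = 1/9.
Summing XY·P(x,y) over outcomes with max(X, Y) = 2 gives 5/18.
E[X·Y | max(X, Y) = 2] = (5/18) / (1/9) = 5/2.

5/2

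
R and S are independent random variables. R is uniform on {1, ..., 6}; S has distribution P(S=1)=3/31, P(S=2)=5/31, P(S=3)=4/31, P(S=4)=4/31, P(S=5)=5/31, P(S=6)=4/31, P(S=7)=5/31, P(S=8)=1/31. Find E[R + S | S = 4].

15/2

P(S = 4) = 4/31.
Summing (R+S)·P(x,y) over outcomes with S = 4 gives 30/31.
E[R + S | S = 4] = (30/31) / (4/31) = 15/2.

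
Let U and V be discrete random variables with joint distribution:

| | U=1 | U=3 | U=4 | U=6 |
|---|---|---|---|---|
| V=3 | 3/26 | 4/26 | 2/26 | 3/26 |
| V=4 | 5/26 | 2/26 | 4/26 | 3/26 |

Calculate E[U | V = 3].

P(V = 3) = 6/13.
Σ U·P over the event = 1·(3/26) + 3·(4/26) + 4·(2/26) + 6·(3/26) = 41/26.
E[U | V = 3] = (41/26) / (6/13) = 41/12.

41/12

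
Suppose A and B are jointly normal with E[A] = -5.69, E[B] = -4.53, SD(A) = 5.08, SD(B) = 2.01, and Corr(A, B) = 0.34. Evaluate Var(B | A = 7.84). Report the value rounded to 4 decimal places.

For a bivariate normal, Var(B | A=x) = σ_B²(1 − ρ²).
Var(B | A=7.84) = (2.01)²·(1 − (0.34)²) = 4.0401·0.8844 = 3.5731.

3.5731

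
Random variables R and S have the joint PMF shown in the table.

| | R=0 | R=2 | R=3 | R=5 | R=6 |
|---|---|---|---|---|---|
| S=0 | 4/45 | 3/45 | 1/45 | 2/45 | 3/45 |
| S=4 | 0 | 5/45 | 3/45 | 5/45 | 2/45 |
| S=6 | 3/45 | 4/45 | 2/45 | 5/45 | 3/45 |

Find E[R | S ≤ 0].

37/13

P(S ≤ 0) = 13/45.
Σ R·P over the event = 0·(4/45) + 2·(3/45) + 3·(1/45) + 5·(2/45) + 6·(3/45) = 37/45.
E[R | S ≤ 0] = (37/45) / (13/45) = 37/13.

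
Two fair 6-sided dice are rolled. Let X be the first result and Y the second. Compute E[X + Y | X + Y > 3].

244/33

P(X + Y > 3) = 11/12.
Summing (X+Y)·P(x,y) over outcomes with X + Y > 3 gives 61/9.
E[X + Y | X + Y > 3] = (61/9) / (11/12) = 244/33.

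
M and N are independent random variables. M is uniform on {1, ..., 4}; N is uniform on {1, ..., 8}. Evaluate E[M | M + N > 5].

P(M + N > 5) = 11/16.
Summing M·P(x,y) over outcomes with M + N > 5 gives 15/8.
E[M | M + N > 5] = (15/8) / (11/16) = 30/11.

30/11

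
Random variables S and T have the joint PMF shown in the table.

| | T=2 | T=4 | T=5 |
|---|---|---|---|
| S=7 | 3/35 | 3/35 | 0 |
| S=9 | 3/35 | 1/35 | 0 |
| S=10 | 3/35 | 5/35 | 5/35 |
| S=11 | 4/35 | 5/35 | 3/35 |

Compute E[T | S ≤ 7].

P(S ≤ 7) = 6/35.
Summing T·P(S=x,T=y) over the conditioning event gives 18/35.
E[T | S ≤ 7] = (18/35) / (6/35) = 3.

3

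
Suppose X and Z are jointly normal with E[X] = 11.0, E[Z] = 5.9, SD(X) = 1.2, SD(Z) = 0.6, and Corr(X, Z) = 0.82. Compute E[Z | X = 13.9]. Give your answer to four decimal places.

7.0890

The regression of Z on X has slope ρ·σ_Z/σ_X and passes through (μ_X, μ_Z).
E[Z | X=13.9] = 5.9 + (0.82)·(0.6/1.2)·(13.9 − (11.0)) = 5.9 + (0.41)·(2.9) = 7.0890.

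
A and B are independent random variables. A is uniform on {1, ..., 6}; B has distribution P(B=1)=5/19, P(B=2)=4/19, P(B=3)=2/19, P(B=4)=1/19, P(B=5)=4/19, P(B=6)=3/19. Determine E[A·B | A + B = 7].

P(A + B = 7) = 1/6.
Summing AB·P(x,y) over outcomes with A + B = 7 gives 82/57.
E[A·B | A + B = 7] = (82/57) / (1/6) = 164/19.

164/19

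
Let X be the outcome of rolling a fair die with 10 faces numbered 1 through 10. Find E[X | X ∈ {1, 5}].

P(X ∈ {1, 5}) = 1/5.
Σ over the event: 1·1/10 + 5·1/10 = 3/5.
E[X | X ∈ {1, 5}] = (3/5) / (1/5) = 3.

3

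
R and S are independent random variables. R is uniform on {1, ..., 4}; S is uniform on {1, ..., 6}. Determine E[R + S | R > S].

5

P(R > S) = 1/4.
Summing (R+S)·P(x,y) over outcomes with R > S gives 5/4.
E[R + S | R > S] = (5/4) / (1/4) = 5.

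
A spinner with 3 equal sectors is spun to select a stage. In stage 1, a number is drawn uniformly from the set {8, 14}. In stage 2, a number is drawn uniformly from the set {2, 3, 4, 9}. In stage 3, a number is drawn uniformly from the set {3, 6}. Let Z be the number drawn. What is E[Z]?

20/3

E[Z | stage 1] = (8+14)/2 = 11.
E[Z | stage 2] = (2+3+4+9)/4 = 9/2.
E[Z | stage 3] = (3+6)/2 = 9/2.
By the law of total expectation,
E[Z] = (1/3)·(11) + (1/3)·(9/2) + (1/3)·(9/2) = 20/3.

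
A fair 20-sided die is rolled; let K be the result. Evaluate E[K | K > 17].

Given K > 17, K is equally likely to be any of {18, 19, 20}.
E[K | K > 17] = (18 + 19 + 20) / 3 = 19.

19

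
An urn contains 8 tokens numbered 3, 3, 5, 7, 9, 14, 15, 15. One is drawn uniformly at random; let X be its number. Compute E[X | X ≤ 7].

9/2

P(X ≤ 7) = 1/2.
Σ over the event: 3·1/4 + 5·1/8 + 7·1/8 = 9/4.
E[X | X ≤ 7] = (9/4) / (1/2) = 9/2.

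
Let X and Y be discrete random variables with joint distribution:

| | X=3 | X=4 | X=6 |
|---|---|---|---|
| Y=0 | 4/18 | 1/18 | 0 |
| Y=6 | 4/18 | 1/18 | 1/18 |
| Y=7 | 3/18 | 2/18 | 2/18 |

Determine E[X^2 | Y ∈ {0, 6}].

P(Y ∈ {0, 6}) = 11/18.
Σ X^2·P over the event = 9·(4/18) + 9·(4/18) + 16·(1/18) + 16·(1/18) + 36·(1/18) = 70/9.
E[X^2 | Y ∈ {0, 6}] = (70/9) / (11/18) = 140/11.

140/11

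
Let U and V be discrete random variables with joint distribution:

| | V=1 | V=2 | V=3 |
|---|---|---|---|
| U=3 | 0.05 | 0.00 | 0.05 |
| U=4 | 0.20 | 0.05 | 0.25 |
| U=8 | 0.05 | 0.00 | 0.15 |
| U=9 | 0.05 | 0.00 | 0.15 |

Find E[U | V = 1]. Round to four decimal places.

P(V = 1) = 0.35.
Σ U·P over the event = 3·(0.05) + 4·(0.20) + 8·(0.05) + 9·(0.05) = 1.80.
E[U | V = 1] = (1.80) / (0.35) = 5.1429.

5.1429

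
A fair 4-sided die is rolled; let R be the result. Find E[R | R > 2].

7/2

Given R > 2, R is equally likely to be any of {3, 4}.
E[R | R > 2] = (3 + 4) / 2 = 7/2.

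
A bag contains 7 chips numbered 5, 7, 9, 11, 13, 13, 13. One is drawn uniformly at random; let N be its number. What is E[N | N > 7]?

59/5

P(N > 7) = 5/7.
Σ over the event: 9·1/7 + 11·1/7 + 13·3/7 = 59/7.
E[N | N > 7] = (59/7) / (5/7) = 59/5.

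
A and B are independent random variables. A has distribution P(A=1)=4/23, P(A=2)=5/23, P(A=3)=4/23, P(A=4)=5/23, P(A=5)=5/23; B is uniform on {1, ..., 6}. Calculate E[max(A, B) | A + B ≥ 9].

P(A + B ≥ 9) = 29/138.
Summing max(A,B)·P(x,y) over outcomes with A + B ≥ 9 gives 53/46.
E[max(A, B) | A + B ≥ 9] = (53/46) / (29/138) = 159/29.

159/29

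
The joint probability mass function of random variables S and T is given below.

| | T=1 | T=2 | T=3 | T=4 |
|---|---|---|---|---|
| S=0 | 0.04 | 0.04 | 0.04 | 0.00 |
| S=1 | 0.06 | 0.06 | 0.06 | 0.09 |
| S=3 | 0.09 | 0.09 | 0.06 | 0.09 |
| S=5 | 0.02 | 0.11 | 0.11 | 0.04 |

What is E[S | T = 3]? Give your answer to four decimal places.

P(T = 3) = 0.27.
Σ S·P over the event = 0·(0.04) + 1·(0.06) + 3·(0.06) + 5·(0.11) = 0.79.
E[S | T = 3] = (0.79) / (0.27) = 2.9259.

2.9259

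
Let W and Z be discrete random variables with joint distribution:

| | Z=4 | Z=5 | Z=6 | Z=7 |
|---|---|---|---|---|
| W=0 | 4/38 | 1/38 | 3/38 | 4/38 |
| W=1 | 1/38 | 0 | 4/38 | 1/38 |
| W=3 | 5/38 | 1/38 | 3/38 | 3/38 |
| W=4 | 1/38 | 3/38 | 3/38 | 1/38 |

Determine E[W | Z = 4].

P(Z = 4) = 11/38.
Σ W·P over the event = 0·(4/38) + 1·(1/38) + 3·(5/38) + 4·(1/38) = 10/19.
E[W | Z = 4] = (10/19) / (11/38) = 20/11.

20/11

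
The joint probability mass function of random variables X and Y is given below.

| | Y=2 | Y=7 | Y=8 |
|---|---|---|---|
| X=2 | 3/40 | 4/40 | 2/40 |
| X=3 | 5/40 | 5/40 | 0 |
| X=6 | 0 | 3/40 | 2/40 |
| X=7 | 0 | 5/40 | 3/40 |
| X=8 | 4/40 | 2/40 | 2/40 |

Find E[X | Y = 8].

53/9

P(Y = 8) = 9/40.
Σ X·P over the event = 2·(2/40) + 6·(2/40) + 7·(3/40) + 8·(2/40) = 53/40.
E[X | Y = 8] = (53/40) / (9/40) = 53/9.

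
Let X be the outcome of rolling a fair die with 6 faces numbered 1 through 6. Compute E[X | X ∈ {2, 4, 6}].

4

P(X ∈ {2, 4, 6}) = 1/2.
Σ over the event: 2·1/6 + 4·1/6 + 6·1/6 = 2.
E[X | X ∈ {2, 4, 6}] = (2) / (1/2) = 4.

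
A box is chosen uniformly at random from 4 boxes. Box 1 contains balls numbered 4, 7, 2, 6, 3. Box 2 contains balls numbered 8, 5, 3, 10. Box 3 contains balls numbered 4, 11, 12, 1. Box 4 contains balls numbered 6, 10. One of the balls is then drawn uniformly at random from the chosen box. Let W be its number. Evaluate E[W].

259/40

E[W | box 1] = (4+7+2+6+3)/5 = 22/5.
E[W | box 2] = (8+5+3+10)/4 = 13/2.
E[W | box 3] = (4+11+12+1)/4 = 7.
E[W | box 4] = (6+10)/2 = 8.
E[W] = (1/4)·(22/5) + (1/4)·(13/2) + (1/4)·(7) + (1/4)·(8) = 259/40.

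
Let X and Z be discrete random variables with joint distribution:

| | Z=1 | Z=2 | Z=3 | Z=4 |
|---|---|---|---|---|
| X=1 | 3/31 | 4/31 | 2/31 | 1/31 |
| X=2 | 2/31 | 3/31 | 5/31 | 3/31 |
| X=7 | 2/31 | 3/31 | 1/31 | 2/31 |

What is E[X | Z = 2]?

P(Z = 2) = 10/31.
Σ X·P over the event = 1·(4/31) + 2·(3/31) + 7·(3/31) = 1.
E[X | Z = 2] = (1) / (10/31) = 31/10.

31/10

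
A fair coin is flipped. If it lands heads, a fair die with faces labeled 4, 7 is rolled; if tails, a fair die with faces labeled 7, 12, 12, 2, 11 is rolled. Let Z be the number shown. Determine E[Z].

E[Z | heads] = (4+7)/2 = 11/2.
E[Z | tails] = (7+12+12+2+11)/5 = 44/5.
By the law of total expectation,
E[Z] = (1/2)·(11/2) + (1/2)·(44/5) = 143/20.

143/20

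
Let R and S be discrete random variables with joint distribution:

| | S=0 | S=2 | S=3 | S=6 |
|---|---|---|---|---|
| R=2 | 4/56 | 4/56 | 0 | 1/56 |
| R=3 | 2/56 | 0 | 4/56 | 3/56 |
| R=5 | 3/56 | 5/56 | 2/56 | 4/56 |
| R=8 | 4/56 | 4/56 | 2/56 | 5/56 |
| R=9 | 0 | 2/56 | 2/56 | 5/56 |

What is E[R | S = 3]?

28/5

P(S = 3) = 5/28.
Σ R·P over the event = 3·(4/56) + 5·(2/56) + 8·(2/56) + 9·(2/56) = 1.
E[R | S = 3] = (1) / (5/28) = 28/5.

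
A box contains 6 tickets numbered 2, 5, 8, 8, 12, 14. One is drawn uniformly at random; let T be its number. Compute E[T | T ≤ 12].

7

P(T ≤ 12) = 5/6.
Σ over the event: 2·1/6 + 5·1/6 + 8·1/3 + 12·1/6 = 35/6.
E[T | T ≤ 12] = (35/6) / (5/6) = 7.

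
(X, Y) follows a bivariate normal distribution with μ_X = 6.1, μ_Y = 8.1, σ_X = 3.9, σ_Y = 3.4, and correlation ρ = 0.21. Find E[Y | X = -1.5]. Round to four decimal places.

The regression of Y on X has slope ρ·σ_Y/σ_X and passes through (μ_X, μ_Y).
E[Y | X=-1.5] = 8.1 + (0.21)·(3.4/3.9)·(-1.5 − (6.1)) = 8.1 + (0.18308)·(-7.6) = 6.7086.

6.7086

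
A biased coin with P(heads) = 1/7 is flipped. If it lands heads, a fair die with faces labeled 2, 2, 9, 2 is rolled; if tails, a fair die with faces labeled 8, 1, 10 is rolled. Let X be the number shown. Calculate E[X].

167/28

E[X | heads] = (2+2+9+2)/4 = 15/4.
E[X | tails] = (8+1+10)/3 = 19/3.
By the law of total expectation,
E[X] = (1/7)·(15/4) + (6/7)·(19/3) = 167/28.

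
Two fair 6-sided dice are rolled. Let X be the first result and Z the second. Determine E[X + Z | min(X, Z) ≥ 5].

Outcomes with min(X, Z) ≥ 5: (5,5), (5,6), (6,5), (6,6), each with probability 1/36.
E[X + Z | min(X, Z) ≥ 5] = (10 + 11 + 11 + 12) / 4 = 11.

11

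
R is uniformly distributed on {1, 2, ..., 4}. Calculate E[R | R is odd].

2

Given R is odd, R is equally likely to be any of {1, 3}.
E[R | R is odd] = (1 + 3) / 2 = 2.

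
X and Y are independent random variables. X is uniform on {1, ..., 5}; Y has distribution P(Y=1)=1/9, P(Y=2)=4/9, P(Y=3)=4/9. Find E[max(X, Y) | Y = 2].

16/5

P(Y = 2) = 4/9.
Summing max(X,Y)·P(x,y) over outcomes with Y = 2 gives 64/45.
E[max(X, Y) | Y = 2] = (64/45) / (4/9) = 16/5.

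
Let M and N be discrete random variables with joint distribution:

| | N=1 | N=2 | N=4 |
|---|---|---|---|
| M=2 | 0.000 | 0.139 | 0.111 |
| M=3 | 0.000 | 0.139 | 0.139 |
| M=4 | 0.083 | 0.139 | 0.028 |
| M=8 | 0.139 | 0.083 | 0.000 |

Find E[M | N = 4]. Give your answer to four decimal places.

2.7014

P(N = 4) = 0.278.
Σ M·P over the event = 2·(0.111) + 3·(0.139) + 4·(0.028) = 0.751.
E[M | N = 4] = (0.751) / (0.278) = 2.7014.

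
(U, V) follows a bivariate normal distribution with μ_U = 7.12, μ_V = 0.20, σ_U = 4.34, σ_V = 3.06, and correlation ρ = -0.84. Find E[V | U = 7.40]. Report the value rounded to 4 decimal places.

0.0342

E[V | U=x] = μ_V + ρ(σ_V/σ_U)(x − μ_U) for jointly normal variables.
E[V | U=7.40] = 0.20 + (-0.84)·(3.06/4.34)·(7.40 − (7.12)) = 0.20 + (-0.59226)·(0.28) = 0.0342.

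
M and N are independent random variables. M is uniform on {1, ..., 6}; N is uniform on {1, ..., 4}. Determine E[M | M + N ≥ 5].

37/9

P(M + N ≥ 5) = 3/4.
Summing M·P(x,y) over outcomes with M + N ≥ 5 gives 37/12.
E[M | M + N ≥ 5] = (37/12) / (3/4) = 37/9.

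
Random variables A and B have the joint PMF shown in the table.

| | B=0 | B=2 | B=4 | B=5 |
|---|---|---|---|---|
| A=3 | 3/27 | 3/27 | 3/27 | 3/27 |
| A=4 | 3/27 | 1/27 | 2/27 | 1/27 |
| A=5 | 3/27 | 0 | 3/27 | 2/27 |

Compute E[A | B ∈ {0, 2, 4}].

27/7

P(B ∈ {0, 2, 4}) = 7/9.
Σ A·P over the event = 3·(3/27) + 3·(3/27) + 3·(3/27) + 4·(3/27) + 4·(1/27) + 4·(2/27) + 5·(3/27) + 5·(3/27) = 3.
E[A | B ∈ {0, 2, 4}] = (3) / (7/9) = 27/7.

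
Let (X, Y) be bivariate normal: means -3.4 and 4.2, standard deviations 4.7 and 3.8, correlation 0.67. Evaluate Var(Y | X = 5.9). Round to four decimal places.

7.9579

The conditional variance in a bivariate normal is σ_Y²(1 − ρ²), independent of x.
Var(Y | X=5.9) = (3.8)²·(1 − (0.67)²) = 14.44·0.5511 = 7.9579.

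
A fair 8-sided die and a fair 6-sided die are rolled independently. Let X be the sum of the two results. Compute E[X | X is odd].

8

P(X is odd) = 1/2.
Σ over the event: 3·1/24 + 5·1/12 + 7·1/8 + 9·1/8 + 11·1/12 + 13·1/24 = 4.
E[X | X is odd] = (4) / (1/2) = 8.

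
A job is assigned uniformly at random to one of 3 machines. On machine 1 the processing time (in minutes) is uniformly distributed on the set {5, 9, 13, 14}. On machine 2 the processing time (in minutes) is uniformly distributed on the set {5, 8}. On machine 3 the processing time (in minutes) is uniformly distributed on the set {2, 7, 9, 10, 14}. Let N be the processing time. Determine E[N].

E[N | machine 1] = (5+9+13+14)/4 = 41/4.
E[N | machine 2] = (5+8)/2 = 13/2.
E[N | machine 3] = (2+7+9+10+14)/5 = 42/5.
E[N] = (1/3)·(41/4) + (1/3)·(13/2) + (1/3)·(42/5) = 503/60.

503/60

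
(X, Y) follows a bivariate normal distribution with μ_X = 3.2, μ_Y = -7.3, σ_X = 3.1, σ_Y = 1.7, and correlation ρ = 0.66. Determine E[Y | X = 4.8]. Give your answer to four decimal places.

For a bivariate normal, E[Y | X=x] = μ_Y + ρ·(σ_Y/σ_X)·(x − μ_X).
E[Y | X=4.8] = -7.3 + (0.66)·(1.7/3.1)·(4.8 − (3.2)) = -7.3 + (0.36194)·(1.6) = -6.7209.

-6.7209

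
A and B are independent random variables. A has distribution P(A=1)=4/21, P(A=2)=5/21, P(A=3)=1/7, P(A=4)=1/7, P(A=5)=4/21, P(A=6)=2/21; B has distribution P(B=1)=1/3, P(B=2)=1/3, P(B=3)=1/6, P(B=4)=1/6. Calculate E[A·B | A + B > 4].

P(A + B > 4) = 40/63.
Summing AB·P(x,y) over outcomes with A + B > 4 gives 757/126.
E[A·B | A + B > 4] = (757/126) / (40/63) = 757/80.

757/80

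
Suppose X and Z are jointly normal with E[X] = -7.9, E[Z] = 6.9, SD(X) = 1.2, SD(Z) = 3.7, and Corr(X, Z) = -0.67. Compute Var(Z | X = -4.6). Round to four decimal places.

7.5446

For a bivariate normal, Var(Z | X=x) = σ_Z²(1 − ρ²).
Var(Z | X=-4.6) = (3.7)²·(1 − (-0.67)²) = 13.69·0.5511 = 7.5446.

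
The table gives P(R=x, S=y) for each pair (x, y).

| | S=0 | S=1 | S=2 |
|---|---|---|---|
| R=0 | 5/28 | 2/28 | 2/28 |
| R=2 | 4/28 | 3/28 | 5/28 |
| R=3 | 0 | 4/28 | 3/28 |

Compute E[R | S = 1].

P(S = 1) = 9/28.
Σ R·P over the event = 0·(2/28) + 2·(3/28) + 3·(4/28) = 9/14.
E[R | S = 1] = (9/14) / (9/28) = 2.

2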